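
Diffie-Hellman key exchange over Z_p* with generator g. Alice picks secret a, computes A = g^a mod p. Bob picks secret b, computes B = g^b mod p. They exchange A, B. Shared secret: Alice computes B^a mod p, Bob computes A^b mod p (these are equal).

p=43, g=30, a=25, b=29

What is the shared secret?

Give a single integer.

A = 30^25 mod 43  (bits of 25 = 11001)
  bit 0 = 1: r = r^2 * 30 mod 43 = 1^2 * 30 = 1*30 = 30
  bit 1 = 1: r = r^2 * 30 mod 43 = 30^2 * 30 = 40*30 = 39
  bit 2 = 0: r = r^2 mod 43 = 39^2 = 16
  bit 3 = 0: r = r^2 mod 43 = 16^2 = 41
  bit 4 = 1: r = r^2 * 30 mod 43 = 41^2 * 30 = 4*30 = 34
  -> A = 34
B = 30^29 mod 43  (bits of 29 = 11101)
  bit 0 = 1: r = r^2 * 30 mod 43 = 1^2 * 30 = 1*30 = 30
  bit 1 = 1: r = r^2 * 30 mod 43 = 30^2 * 30 = 40*30 = 39
  bit 2 = 1: r = r^2 * 30 mod 43 = 39^2 * 30 = 16*30 = 7
  bit 3 = 0: r = r^2 mod 43 = 7^2 = 6
  bit 4 = 1: r = r^2 * 30 mod 43 = 6^2 * 30 = 36*30 = 5
  -> B = 5
s = B^a = 5^25 mod 43  (bits of 25 = 11001)
  bit 0 = 1: r = r^2 * 5 mod 43 = 1^2 * 5 = 1*5 = 5
  bit 1 = 1: r = r^2 * 5 mod 43 = 5^2 * 5 = 25*5 = 39
  bit 2 = 0: r = r^2 mod 43 = 39^2 = 16
  bit 3 = 0: r = r^2 mod 43 = 16^2 = 41
  bit 4 = 1: r = r^2 * 5 mod 43 = 41^2 * 5 = 4*5 = 20
  -> s = B^a = 20

Answer: 20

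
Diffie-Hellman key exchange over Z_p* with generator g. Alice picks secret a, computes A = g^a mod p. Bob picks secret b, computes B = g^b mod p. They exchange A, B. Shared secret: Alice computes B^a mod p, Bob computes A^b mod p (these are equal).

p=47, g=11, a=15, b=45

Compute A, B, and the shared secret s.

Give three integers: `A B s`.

A = 11^15 mod 47  (bits of 15 = 1111)
  bit 0 = 1: r = r^2 * 11 mod 47 = 1^2 * 11 = 1*11 = 11
  bit 1 = 1: r = r^2 * 11 mod 47 = 11^2 * 11 = 27*11 = 15
  bit 2 = 1: r = r^2 * 11 mod 47 = 15^2 * 11 = 37*11 = 31
  bit 3 = 1: r = r^2 * 11 mod 47 = 31^2 * 11 = 21*11 = 43
  -> A = 43
B = 11^45 mod 47  (bits of 45 = 101101)
  bit 0 = 1: r = r^2 * 11 mod 47 = 1^2 * 11 = 1*11 = 11
  bit 1 = 0: r = r^2 mod 47 = 11^2 = 27
  bit 2 = 1: r = r^2 * 11 mod 47 = 27^2 * 11 = 24*11 = 29
  bit 3 = 1: r = r^2 * 11 mod 47 = 29^2 * 11 = 42*11 = 39
  bit 4 = 0: r = r^2 mod 47 = 39^2 = 17
  bit 5 = 1: r = r^2 * 11 mod 47 = 17^2 * 11 = 7*11 = 30
  -> B = 30
s = B^a = 30^15 mod 47  (bits of 15 = 1111)
  bit 0 = 1: r = r^2 * 30 mod 47 = 1^2 * 30 = 1*30 = 30
  bit 1 = 1: r = r^2 * 30 mod 47 = 30^2 * 30 = 7*30 = 22
  bit 2 = 1: r = r^2 * 30 mod 47 = 22^2 * 30 = 14*30 = 44
  bit 3 = 1: r = r^2 * 30 mod 47 = 44^2 * 30 = 9*30 = 35
  -> s = B^a = 35

Answer: 43 30 35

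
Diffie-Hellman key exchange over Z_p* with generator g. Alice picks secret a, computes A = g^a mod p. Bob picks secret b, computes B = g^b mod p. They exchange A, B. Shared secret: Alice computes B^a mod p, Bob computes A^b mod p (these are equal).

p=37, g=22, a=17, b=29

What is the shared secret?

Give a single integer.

Answer: 35

Derivation:
A = 22^17 mod 37  (bits of 17 = 10001)
  bit 0 = 1: r = r^2 * 22 mod 37 = 1^2 * 22 = 1*22 = 22
  bit 1 = 0: r = r^2 mod 37 = 22^2 = 3
  bit 2 = 0: r = r^2 mod 37 = 3^2 = 9
  bit 3 = 0: r = r^2 mod 37 = 9^2 = 7
  bit 4 = 1: r = r^2 * 22 mod 37 = 7^2 * 22 = 12*22 = 5
  -> A = 5
B = 22^29 mod 37  (bits of 29 = 11101)
  bit 0 = 1: r = r^2 * 22 mod 37 = 1^2 * 22 = 1*22 = 22
  bit 1 = 1: r = r^2 * 22 mod 37 = 22^2 * 22 = 3*22 = 29
  bit 2 = 1: r = r^2 * 22 mod 37 = 29^2 * 22 = 27*22 = 2
  bit 3 = 0: r = r^2 mod 37 = 2^2 = 4
  bit 4 = 1: r = r^2 * 22 mod 37 = 4^2 * 22 = 16*22 = 19
  -> B = 19
s = B^a = 19^17 mod 37  (bits of 17 = 10001)
  bit 0 = 1: r = r^2 * 19 mod 37 = 1^2 * 19 = 1*19 = 19
  bit 1 = 0: r = r^2 mod 37 = 19^2 = 28
  bit 2 = 0: r = r^2 mod 37 = 28^2 = 7
  bit 3 = 0: r = r^2 mod 37 = 7^2 = 12
  bit 4 = 1: r = r^2 * 19 mod 37 = 12^2 * 19 = 33*19 = 35
  -> s = B^a = 35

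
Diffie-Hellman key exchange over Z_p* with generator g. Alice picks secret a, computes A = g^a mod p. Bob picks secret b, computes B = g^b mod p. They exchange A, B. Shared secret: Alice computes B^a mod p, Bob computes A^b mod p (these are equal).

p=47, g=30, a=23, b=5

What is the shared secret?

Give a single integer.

A = 30^23 mod 47  (bits of 23 = 10111)
  bit 0 = 1: r = r^2 * 30 mod 47 = 1^2 * 30 = 1*30 = 30
  bit 1 = 0: r = r^2 mod 47 = 30^2 = 7
  bit 2 = 1: r = r^2 * 30 mod 47 = 7^2 * 30 = 2*30 = 13
  bit 3 = 1: r = r^2 * 30 mod 47 = 13^2 * 30 = 28*30 = 41
  bit 4 = 1: r = r^2 * 30 mod 47 = 41^2 * 30 = 36*30 = 46
  -> A = 46
B = 30^5 mod 47  (bits of 5 = 101)
  bit 0 = 1: r = r^2 * 30 mod 47 = 1^2 * 30 = 1*30 = 30
  bit 1 = 0: r = r^2 mod 47 = 30^2 = 7
  bit 2 = 1: r = r^2 * 30 mod 47 = 7^2 * 30 = 2*30 = 13
  -> B = 13
s = B^a = 13^23 mod 47  (bits of 23 = 10111)
  bit 0 = 1: r = r^2 * 13 mod 47 = 1^2 * 13 = 1*13 = 13
  bit 1 = 0: r = r^2 mod 47 = 13^2 = 28
  bit 2 = 1: r = r^2 * 13 mod 47 = 28^2 * 13 = 32*13 = 40
  bit 3 = 1: r = r^2 * 13 mod 47 = 40^2 * 13 = 2*13 = 26
  bit 4 = 1: r = r^2 * 13 mod 47 = 26^2 * 13 = 18*13 = 46
  -> s = B^a = 46

Answer: 46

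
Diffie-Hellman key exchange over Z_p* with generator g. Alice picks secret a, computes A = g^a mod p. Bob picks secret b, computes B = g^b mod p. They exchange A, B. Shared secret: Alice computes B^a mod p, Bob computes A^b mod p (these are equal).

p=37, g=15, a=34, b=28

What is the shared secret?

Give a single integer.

Answer: 12

Derivation:
A = 15^34 mod 37  (bits of 34 = 100010)
  bit 0 = 1: r = r^2 * 15 mod 37 = 1^2 * 15 = 1*15 = 15
  bit 1 = 0: r = r^2 mod 37 = 15^2 = 3
  bit 2 = 0: r = r^2 mod 37 = 3^2 = 9
  bit 3 = 0: r = r^2 mod 37 = 9^2 = 7
  bit 4 = 1: r = r^2 * 15 mod 37 = 7^2 * 15 = 12*15 = 32
  bit 5 = 0: r = r^2 mod 37 = 32^2 = 25
  -> A = 25
B = 15^28 mod 37  (bits of 28 = 11100)
  bit 0 = 1: r = r^2 * 15 mod 37 = 1^2 * 15 = 1*15 = 15
  bit 1 = 1: r = r^2 * 15 mod 37 = 15^2 * 15 = 3*15 = 8
  bit 2 = 1: r = r^2 * 15 mod 37 = 8^2 * 15 = 27*15 = 35
  bit 3 = 0: r = r^2 mod 37 = 35^2 = 4
  bit 4 = 0: r = r^2 mod 37 = 4^2 = 16
  -> B = 16
s = B^a = 16^34 mod 37  (bits of 34 = 100010)
  bit 0 = 1: r = r^2 * 16 mod 37 = 1^2 * 16 = 1*16 = 16
  bit 1 = 0: r = r^2 mod 37 = 16^2 = 34
  bit 2 = 0: r = r^2 mod 37 = 34^2 = 9
  bit 3 = 0: r = r^2 mod 37 = 9^2 = 7
  bit 4 = 1: r = r^2 * 16 mod 37 = 7^2 * 16 = 12*16 = 7
  bit 5 = 0: r = r^2 mod 37 = 7^2 = 12
  -> s = B^a = 12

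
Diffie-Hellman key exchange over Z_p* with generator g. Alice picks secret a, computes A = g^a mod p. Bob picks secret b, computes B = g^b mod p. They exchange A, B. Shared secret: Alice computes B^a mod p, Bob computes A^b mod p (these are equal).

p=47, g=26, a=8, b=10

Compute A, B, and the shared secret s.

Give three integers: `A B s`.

A = 26^8 mod 47  (bits of 8 = 1000)
  bit 0 = 1: r = r^2 * 26 mod 47 = 1^2 * 26 = 1*26 = 26
  bit 1 = 0: r = r^2 mod 47 = 26^2 = 18
  bit 2 = 0: r = r^2 mod 47 = 18^2 = 42
  bit 3 = 0: r = r^2 mod 47 = 42^2 = 25
  -> A = 25
B = 26^10 mod 47  (bits of 10 = 1010)
  bit 0 = 1: r = r^2 * 26 mod 47 = 1^2 * 26 = 1*26 = 26
  bit 1 = 0: r = r^2 mod 47 = 26^2 = 18
  bit 2 = 1: r = r^2 * 26 mod 47 = 18^2 * 26 = 42*26 = 11
  bit 3 = 0: r = r^2 mod 47 = 11^2 = 27
  -> B = 27
s = B^a = 27^8 mod 47  (bits of 8 = 1000)
  bit 0 = 1: r = r^2 * 27 mod 47 = 1^2 * 27 = 1*27 = 27
  bit 1 = 0: r = r^2 mod 47 = 27^2 = 24
  bit 2 = 0: r = r^2 mod 47 = 24^2 = 12
  bit 3 = 0: r = r^2 mod 47 = 12^2 = 3
  -> s = B^a = 3

Answer: 25 27 3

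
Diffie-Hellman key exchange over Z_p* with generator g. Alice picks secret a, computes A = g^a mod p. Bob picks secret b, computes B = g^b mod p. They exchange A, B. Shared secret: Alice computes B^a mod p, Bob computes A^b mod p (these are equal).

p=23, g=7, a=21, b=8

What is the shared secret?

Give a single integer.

Answer: 2

Derivation:
A = 7^21 mod 23  (bits of 21 = 10101)
  bit 0 = 1: r = r^2 * 7 mod 23 = 1^2 * 7 = 1*7 = 7
  bit 1 = 0: r = r^2 mod 23 = 7^2 = 3
  bit 2 = 1: r = r^2 * 7 mod 23 = 3^2 * 7 = 9*7 = 17
  bit 3 = 0: r = r^2 mod 23 = 17^2 = 13
  bit 4 = 1: r = r^2 * 7 mod 23 = 13^2 * 7 = 8*7 = 10
  -> A = 10
B = 7^8 mod 23  (bits of 8 = 1000)
  bit 0 = 1: r = r^2 * 7 mod 23 = 1^2 * 7 = 1*7 = 7
  bit 1 = 0: r = r^2 mod 23 = 7^2 = 3
  bit 2 = 0: r = r^2 mod 23 = 3^2 = 9
  bit 3 = 0: r = r^2 mod 23 = 9^2 = 12
  -> B = 12
s = B^a = 12^21 mod 23  (bits of 21 = 10101)
  bit 0 = 1: r = r^2 * 12 mod 23 = 1^2 * 12 = 1*12 = 12
  bit 1 = 0: r = r^2 mod 23 = 12^2 = 6
  bit 2 = 1: r = r^2 * 12 mod 23 = 6^2 * 12 = 13*12 = 18
  bit 3 = 0: r = r^2 mod 23 = 18^2 = 2
  bit 4 = 1: r = r^2 * 12 mod 23 = 2^2 * 12 = 4*12 = 2
  -> s = B^a = 2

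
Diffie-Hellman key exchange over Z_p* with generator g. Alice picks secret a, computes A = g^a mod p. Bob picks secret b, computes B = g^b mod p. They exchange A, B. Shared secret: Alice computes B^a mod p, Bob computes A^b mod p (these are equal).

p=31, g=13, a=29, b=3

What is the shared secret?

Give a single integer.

A = 13^29 mod 31  (bits of 29 = 11101)
  bit 0 = 1: r = r^2 * 13 mod 31 = 1^2 * 13 = 1*13 = 13
  bit 1 = 1: r = r^2 * 13 mod 31 = 13^2 * 13 = 14*13 = 27
  bit 2 = 1: r = r^2 * 13 mod 31 = 27^2 * 13 = 16*13 = 22
  bit 3 = 0: r = r^2 mod 31 = 22^2 = 19
  bit 4 = 1: r = r^2 * 13 mod 31 = 19^2 * 13 = 20*13 = 12
  -> A = 12
B = 13^3 mod 31  (bits of 3 = 11)
  bit 0 = 1: r = r^2 * 13 mod 31 = 1^2 * 13 = 1*13 = 13
  bit 1 = 1: r = r^2 * 13 mod 31 = 13^2 * 13 = 14*13 = 27
  -> B = 27
s = B^a = 27^29 mod 31  (bits of 29 = 11101)
  bit 0 = 1: r = r^2 * 27 mod 31 = 1^2 * 27 = 1*27 = 27
  bit 1 = 1: r = r^2 * 27 mod 31 = 27^2 * 27 = 16*27 = 29
  bit 2 = 1: r = r^2 * 27 mod 31 = 29^2 * 27 = 4*27 = 15
  bit 3 = 0: r = r^2 mod 31 = 15^2 = 8
  bit 4 = 1: r = r^2 * 27 mod 31 = 8^2 * 27 = 2*27 = 23
  -> s = B^a = 23

Answer: 23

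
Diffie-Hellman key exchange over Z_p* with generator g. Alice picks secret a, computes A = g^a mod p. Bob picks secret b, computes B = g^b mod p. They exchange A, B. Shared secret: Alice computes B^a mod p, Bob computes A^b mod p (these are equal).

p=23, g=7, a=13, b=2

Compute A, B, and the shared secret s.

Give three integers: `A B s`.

Answer: 20 3 9

Derivation:
A = 7^13 mod 23  (bits of 13 = 1101)
  bit 0 = 1: r = r^2 * 7 mod 23 = 1^2 * 7 = 1*7 = 7
  bit 1 = 1: r = r^2 * 7 mod 23 = 7^2 * 7 = 3*7 = 21
  bit 2 = 0: r = r^2 mod 23 = 21^2 = 4
  bit 3 = 1: r = r^2 * 7 mod 23 = 4^2 * 7 = 16*7 = 20
  -> A = 20
B = 7^2 mod 23  (bits of 2 = 10)
  bit 0 = 1: r = r^2 * 7 mod 23 = 1^2 * 7 = 1*7 = 7
  bit 1 = 0: r = r^2 mod 23 = 7^2 = 3
  -> B = 3
s = B^a = 3^13 mod 23  (bits of 13 = 1101)
  bit 0 = 1: r = r^2 * 3 mod 23 = 1^2 * 3 = 1*3 = 3
  bit 1 = 1: r = r^2 * 3 mod 23 = 3^2 * 3 = 9*3 = 4
  bit 2 = 0: r = r^2 mod 23 = 4^2 = 16
  bit 3 = 1: r = r^2 * 3 mod 23 = 16^2 * 3 = 3*3 = 9
  -> s = B^a = 9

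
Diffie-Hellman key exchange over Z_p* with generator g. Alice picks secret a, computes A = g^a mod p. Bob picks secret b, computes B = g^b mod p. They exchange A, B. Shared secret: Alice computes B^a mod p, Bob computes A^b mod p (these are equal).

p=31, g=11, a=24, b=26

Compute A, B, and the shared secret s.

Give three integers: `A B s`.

A = 11^24 mod 31  (bits of 24 = 11000)
  bit 0 = 1: r = r^2 * 11 mod 31 = 1^2 * 11 = 1*11 = 11
  bit 1 = 1: r = r^2 * 11 mod 31 = 11^2 * 11 = 28*11 = 29
  bit 2 = 0: r = r^2 mod 31 = 29^2 = 4
  bit 3 = 0: r = r^2 mod 31 = 4^2 = 16
  bit 4 = 0: r = r^2 mod 31 = 16^2 = 8
  -> A = 8
B = 11^26 mod 31  (bits of 26 = 11010)
  bit 0 = 1: r = r^2 * 11 mod 31 = 1^2 * 11 = 1*11 = 11
  bit 1 = 1: r = r^2 * 11 mod 31 = 11^2 * 11 = 28*11 = 29
  bit 2 = 0: r = r^2 mod 31 = 29^2 = 4
  bit 3 = 1: r = r^2 * 11 mod 31 = 4^2 * 11 = 16*11 = 21
  bit 4 = 0: r = r^2 mod 31 = 21^2 = 7
  -> B = 7
s = B^a = 7^24 mod 31  (bits of 24 = 11000)
  bit 0 = 1: r = r^2 * 7 mod 31 = 1^2 * 7 = 1*7 = 7
  bit 1 = 1: r = r^2 * 7 mod 31 = 7^2 * 7 = 18*7 = 2
  bit 2 = 0: r = r^2 mod 31 = 2^2 = 4
  bit 3 = 0: r = r^2 mod 31 = 4^2 = 16
  bit 4 = 0: r = r^2 mod 31 = 16^2 = 8
  -> s = B^a = 8

Answer: 8 7 8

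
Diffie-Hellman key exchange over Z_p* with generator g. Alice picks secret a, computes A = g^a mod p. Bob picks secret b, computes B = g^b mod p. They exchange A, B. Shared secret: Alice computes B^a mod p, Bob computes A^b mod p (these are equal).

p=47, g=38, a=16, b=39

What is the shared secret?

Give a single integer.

A = 38^16 mod 47  (bits of 16 = 10000)
  bit 0 = 1: r = r^2 * 38 mod 47 = 1^2 * 38 = 1*38 = 38
  bit 1 = 0: r = r^2 mod 47 = 38^2 = 34
  bit 2 = 0: r = r^2 mod 47 = 34^2 = 28
  bit 3 = 0: r = r^2 mod 47 = 28^2 = 32
  bit 4 = 0: r = r^2 mod 47 = 32^2 = 37
  -> A = 37
B = 38^39 mod 47  (bits of 39 = 100111)
  bit 0 = 1: r = r^2 * 38 mod 47 = 1^2 * 38 = 1*38 = 38
  bit 1 = 0: r = r^2 mod 47 = 38^2 = 34
  bit 2 = 0: r = r^2 mod 47 = 34^2 = 28
  bit 3 = 1: r = r^2 * 38 mod 47 = 28^2 * 38 = 32*38 = 41
  bit 4 = 1: r = r^2 * 38 mod 47 = 41^2 * 38 = 36*38 = 5
  bit 5 = 1: r = r^2 * 38 mod 47 = 5^2 * 38 = 25*38 = 10
  -> B = 10
s = B^a = 10^16 mod 47  (bits of 16 = 10000)
  bit 0 = 1: r = r^2 * 10 mod 47 = 1^2 * 10 = 1*10 = 10
  bit 1 = 0: r = r^2 mod 47 = 10^2 = 6
  bit 2 = 0: r = r^2 mod 47 = 6^2 = 36
  bit 3 = 0: r = r^2 mod 47 = 36^2 = 27
  bit 4 = 0: r = r^2 mod 47 = 27^2 = 24
  -> s = B^a = 24

Answer: 24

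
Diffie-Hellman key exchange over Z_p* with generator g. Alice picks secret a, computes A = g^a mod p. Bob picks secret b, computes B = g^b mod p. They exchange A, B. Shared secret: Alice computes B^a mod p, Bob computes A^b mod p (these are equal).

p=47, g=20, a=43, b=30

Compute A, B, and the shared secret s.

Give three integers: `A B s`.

A = 20^43 mod 47  (bits of 43 = 101011)
  bit 0 = 1: r = r^2 * 20 mod 47 = 1^2 * 20 = 1*20 = 20
  bit 1 = 0: r = r^2 mod 47 = 20^2 = 24
  bit 2 = 1: r = r^2 * 20 mod 47 = 24^2 * 20 = 12*20 = 5
  bit 3 = 0: r = r^2 mod 47 = 5^2 = 25
  bit 4 = 1: r = r^2 * 20 mod 47 = 25^2 * 20 = 14*20 = 45
  bit 5 = 1: r = r^2 * 20 mod 47 = 45^2 * 20 = 4*20 = 33
  -> A = 33
B = 20^30 mod 47  (bits of 30 = 11110)
  bit 0 = 1: r = r^2 * 20 mod 47 = 1^2 * 20 = 1*20 = 20
  bit 1 = 1: r = r^2 * 20 mod 47 = 20^2 * 20 = 24*20 = 10
  bit 2 = 1: r = r^2 * 20 mod 47 = 10^2 * 20 = 6*20 = 26
  bit 3 = 1: r = r^2 * 20 mod 47 = 26^2 * 20 = 18*20 = 31
  bit 4 = 0: r = r^2 mod 47 = 31^2 = 21
  -> B = 21
s = B^a = 21^43 mod 47  (bits of 43 = 101011)
  bit 0 = 1: r = r^2 * 21 mod 47 = 1^2 * 21 = 1*21 = 21
  bit 1 = 0: r = r^2 mod 47 = 21^2 = 18
  bit 2 = 1: r = r^2 * 21 mod 47 = 18^2 * 21 = 42*21 = 36
  bit 3 = 0: r = r^2 mod 47 = 36^2 = 27
  bit 4 = 1: r = r^2 * 21 mod 47 = 27^2 * 21 = 24*21 = 34
  bit 5 = 1: r = r^2 * 21 mod 47 = 34^2 * 21 = 28*21 = 24
  -> s = B^a = 24

Answer: 33 21 24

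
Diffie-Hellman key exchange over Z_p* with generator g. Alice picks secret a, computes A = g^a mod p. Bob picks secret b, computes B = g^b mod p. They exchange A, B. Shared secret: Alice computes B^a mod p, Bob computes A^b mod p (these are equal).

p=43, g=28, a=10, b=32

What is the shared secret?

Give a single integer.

Answer: 38

Derivation:
A = 28^10 mod 43  (bits of 10 = 1010)
  bit 0 = 1: r = r^2 * 28 mod 43 = 1^2 * 28 = 1*28 = 28
  bit 1 = 0: r = r^2 mod 43 = 28^2 = 10
  bit 2 = 1: r = r^2 * 28 mod 43 = 10^2 * 28 = 14*28 = 5
  bit 3 = 0: r = r^2 mod 43 = 5^2 = 25
  -> A = 25
B = 28^32 mod 43  (bits of 32 = 100000)
  bit 0 = 1: r = r^2 * 28 mod 43 = 1^2 * 28 = 1*28 = 28
  bit 1 = 0: r = r^2 mod 43 = 28^2 = 10
  bit 2 = 0: r = r^2 mod 43 = 10^2 = 14
  bit 3 = 0: r = r^2 mod 43 = 14^2 = 24
  bit 4 = 0: r = r^2 mod 43 = 24^2 = 17
  bit 5 = 0: r = r^2 mod 43 = 17^2 = 31
  -> B = 31
s = B^a = 31^10 mod 43  (bits of 10 = 1010)
  bit 0 = 1: r = r^2 * 31 mod 43 = 1^2 * 31 = 1*31 = 31
  bit 1 = 0: r = r^2 mod 43 = 31^2 = 15
  bit 2 = 1: r = r^2 * 31 mod 43 = 15^2 * 31 = 10*31 = 9
  bit 3 = 0: r = r^2 mod 43 = 9^2 = 38
  -> s = B^a = 38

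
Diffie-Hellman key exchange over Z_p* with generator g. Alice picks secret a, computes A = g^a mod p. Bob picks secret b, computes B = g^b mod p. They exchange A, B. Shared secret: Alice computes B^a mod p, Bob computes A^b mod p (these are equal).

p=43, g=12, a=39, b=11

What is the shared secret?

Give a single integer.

Answer: 39

Derivation:
A = 12^39 mod 43  (bits of 39 = 100111)
  bit 0 = 1: r = r^2 * 12 mod 43 = 1^2 * 12 = 1*12 = 12
  bit 1 = 0: r = r^2 mod 43 = 12^2 = 15
  bit 2 = 0: r = r^2 mod 43 = 15^2 = 10
  bit 3 = 1: r = r^2 * 12 mod 43 = 10^2 * 12 = 14*12 = 39
  bit 4 = 1: r = r^2 * 12 mod 43 = 39^2 * 12 = 16*12 = 20
  bit 5 = 1: r = r^2 * 12 mod 43 = 20^2 * 12 = 13*12 = 27
  -> A = 27
B = 12^11 mod 43  (bits of 11 = 1011)
  bit 0 = 1: r = r^2 * 12 mod 43 = 1^2 * 12 = 1*12 = 12
  bit 1 = 0: r = r^2 mod 43 = 12^2 = 15
  bit 2 = 1: r = r^2 * 12 mod 43 = 15^2 * 12 = 10*12 = 34
  bit 3 = 1: r = r^2 * 12 mod 43 = 34^2 * 12 = 38*12 = 26
  -> B = 26
s = B^a = 26^39 mod 43  (bits of 39 = 100111)
  bit 0 = 1: r = r^2 * 26 mod 43 = 1^2 * 26 = 1*26 = 26
  bit 1 = 0: r = r^2 mod 43 = 26^2 = 31
  bit 2 = 0: r = r^2 mod 43 = 31^2 = 15
  bit 3 = 1: r = r^2 * 26 mod 43 = 15^2 * 26 = 10*26 = 2
  bit 4 = 1: r = r^2 * 26 mod 43 = 2^2 * 26 = 4*26 = 18
  bit 5 = 1: r = r^2 * 26 mod 43 = 18^2 * 26 = 23*26 = 39
  -> s = B^a = 39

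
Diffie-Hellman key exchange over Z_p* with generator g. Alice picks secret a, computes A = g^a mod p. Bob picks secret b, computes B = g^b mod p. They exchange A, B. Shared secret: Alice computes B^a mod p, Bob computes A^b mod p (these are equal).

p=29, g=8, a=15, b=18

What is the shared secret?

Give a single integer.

A = 8^15 mod 29  (bits of 15 = 1111)
  bit 0 = 1: r = r^2 * 8 mod 29 = 1^2 * 8 = 1*8 = 8
  bit 1 = 1: r = r^2 * 8 mod 29 = 8^2 * 8 = 6*8 = 19
  bit 2 = 1: r = r^2 * 8 mod 29 = 19^2 * 8 = 13*8 = 17
  bit 3 = 1: r = r^2 * 8 mod 29 = 17^2 * 8 = 28*8 = 21
  -> A = 21
B = 8^18 mod 29  (bits of 18 = 10010)
  bit 0 = 1: r = r^2 * 8 mod 29 = 1^2 * 8 = 1*8 = 8
  bit 1 = 0: r = r^2 mod 29 = 8^2 = 6
  bit 2 = 0: r = r^2 mod 29 = 6^2 = 7
  bit 3 = 1: r = r^2 * 8 mod 29 = 7^2 * 8 = 20*8 = 15
  bit 4 = 0: r = r^2 mod 29 = 15^2 = 22
  -> B = 22
s = B^a = 22^15 mod 29  (bits of 15 = 1111)
  bit 0 = 1: r = r^2 * 22 mod 29 = 1^2 * 22 = 1*22 = 22
  bit 1 = 1: r = r^2 * 22 mod 29 = 22^2 * 22 = 20*22 = 5
  bit 2 = 1: r = r^2 * 22 mod 29 = 5^2 * 22 = 25*22 = 28
  bit 3 = 1: r = r^2 * 22 mod 29 = 28^2 * 22 = 1*22 = 22
  -> s = B^a = 22

Answer: 22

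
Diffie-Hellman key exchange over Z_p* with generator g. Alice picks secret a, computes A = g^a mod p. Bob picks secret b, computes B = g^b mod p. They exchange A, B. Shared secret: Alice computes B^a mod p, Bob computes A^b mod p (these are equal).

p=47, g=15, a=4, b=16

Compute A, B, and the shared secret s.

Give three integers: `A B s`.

Answer: 6 27 12

Derivation:
A = 15^4 mod 47  (bits of 4 = 100)
  bit 0 = 1: r = r^2 * 15 mod 47 = 1^2 * 15 = 1*15 = 15
  bit 1 = 0: r = r^2 mod 47 = 15^2 = 37
  bit 2 = 0: r = r^2 mod 47 = 37^2 = 6
  -> A = 6
B = 15^16 mod 47  (bits of 16 = 10000)
  bit 0 = 1: r = r^2 * 15 mod 47 = 1^2 * 15 = 1*15 = 15
  bit 1 = 0: r = r^2 mod 47 = 15^2 = 37
  bit 2 = 0: r = r^2 mod 47 = 37^2 = 6
  bit 3 = 0: r = r^2 mod 47 = 6^2 = 36
  bit 4 = 0: r = r^2 mod 47 = 36^2 = 27
  -> B = 27
s = B^a = 27^4 mod 47  (bits of 4 = 100)
  bit 0 = 1: r = r^2 * 27 mod 47 = 1^2 * 27 = 1*27 = 27
  bit 1 = 0: r = r^2 mod 47 = 27^2 = 24
  bit 2 = 0: r = r^2 mod 47 = 24^2 = 12
  -> s = B^a = 12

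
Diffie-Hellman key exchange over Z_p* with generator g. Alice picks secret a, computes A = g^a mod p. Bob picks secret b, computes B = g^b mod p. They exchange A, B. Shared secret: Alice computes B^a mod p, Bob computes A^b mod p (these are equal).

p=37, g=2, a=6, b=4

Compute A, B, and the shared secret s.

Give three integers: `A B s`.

Answer: 27 16 10

Derivation:
A = 2^6 mod 37  (bits of 6 = 110)
  bit 0 = 1: r = r^2 * 2 mod 37 = 1^2 * 2 = 1*2 = 2
  bit 1 = 1: r = r^2 * 2 mod 37 = 2^2 * 2 = 4*2 = 8
  bit 2 = 0: r = r^2 mod 37 = 8^2 = 27
  -> A = 27
B = 2^4 mod 37  (bits of 4 = 100)
  bit 0 = 1: r = r^2 * 2 mod 37 = 1^2 * 2 = 1*2 = 2
  bit 1 = 0: r = r^2 mod 37 = 2^2 = 4
  bit 2 = 0: r = r^2 mod 37 = 4^2 = 16
  -> B = 16
s = B^a = 16^6 mod 37  (bits of 6 = 110)
  bit 0 = 1: r = r^2 * 16 mod 37 = 1^2 * 16 = 1*16 = 16
  bit 1 = 1: r = r^2 * 16 mod 37 = 16^2 * 16 = 34*16 = 26
  bit 2 = 0: r = r^2 mod 37 = 26^2 = 10
  -> s = B^a = 10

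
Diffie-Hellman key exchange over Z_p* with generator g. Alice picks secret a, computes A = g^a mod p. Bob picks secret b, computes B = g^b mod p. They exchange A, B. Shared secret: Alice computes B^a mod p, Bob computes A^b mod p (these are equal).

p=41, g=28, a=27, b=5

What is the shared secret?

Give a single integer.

A = 28^27 mod 41  (bits of 27 = 11011)
  bit 0 = 1: r = r^2 * 28 mod 41 = 1^2 * 28 = 1*28 = 28
  bit 1 = 1: r = r^2 * 28 mod 41 = 28^2 * 28 = 5*28 = 17
  bit 2 = 0: r = r^2 mod 41 = 17^2 = 2
  bit 3 = 1: r = r^2 * 28 mod 41 = 2^2 * 28 = 4*28 = 30
  bit 4 = 1: r = r^2 * 28 mod 41 = 30^2 * 28 = 39*28 = 26
  -> A = 26
B = 28^5 mod 41  (bits of 5 = 101)
  bit 0 = 1: r = r^2 * 28 mod 41 = 1^2 * 28 = 1*28 = 28
  bit 1 = 0: r = r^2 mod 41 = 28^2 = 5
  bit 2 = 1: r = r^2 * 28 mod 41 = 5^2 * 28 = 25*28 = 3
  -> B = 3
s = B^a = 3^27 mod 41  (bits of 27 = 11011)
  bit 0 = 1: r = r^2 * 3 mod 41 = 1^2 * 3 = 1*3 = 3
  bit 1 = 1: r = r^2 * 3 mod 41 = 3^2 * 3 = 9*3 = 27
  bit 2 = 0: r = r^2 mod 41 = 27^2 = 32
  bit 3 = 1: r = r^2 * 3 mod 41 = 32^2 * 3 = 40*3 = 38
  bit 4 = 1: r = r^2 * 3 mod 41 = 38^2 * 3 = 9*3 = 27
  -> s = B^a = 27

Answer: 27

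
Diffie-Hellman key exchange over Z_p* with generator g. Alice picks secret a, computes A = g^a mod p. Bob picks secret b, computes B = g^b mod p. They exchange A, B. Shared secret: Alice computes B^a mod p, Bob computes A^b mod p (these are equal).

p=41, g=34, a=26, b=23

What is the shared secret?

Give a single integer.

Answer: 36

Derivation:
A = 34^26 mod 41  (bits of 26 = 11010)
  bit 0 = 1: r = r^2 * 34 mod 41 = 1^2 * 34 = 1*34 = 34
  bit 1 = 1: r = r^2 * 34 mod 41 = 34^2 * 34 = 8*34 = 26
  bit 2 = 0: r = r^2 mod 41 = 26^2 = 20
  bit 3 = 1: r = r^2 * 34 mod 41 = 20^2 * 34 = 31*34 = 29
  bit 4 = 0: r = r^2 mod 41 = 29^2 = 21
  -> A = 21
B = 34^23 mod 41  (bits of 23 = 10111)
  bit 0 = 1: r = r^2 * 34 mod 41 = 1^2 * 34 = 1*34 = 34
  bit 1 = 0: r = r^2 mod 41 = 34^2 = 8
  bit 2 = 1: r = r^2 * 34 mod 41 = 8^2 * 34 = 23*34 = 3
  bit 3 = 1: r = r^2 * 34 mod 41 = 3^2 * 34 = 9*34 = 19
  bit 4 = 1: r = r^2 * 34 mod 41 = 19^2 * 34 = 33*34 = 15
  -> B = 15
s = B^a = 15^26 mod 41  (bits of 26 = 11010)
  bit 0 = 1: r = r^2 * 15 mod 41 = 1^2 * 15 = 1*15 = 15
  bit 1 = 1: r = r^2 * 15 mod 41 = 15^2 * 15 = 20*15 = 13
  bit 2 = 0: r = r^2 mod 41 = 13^2 = 5
  bit 3 = 1: r = r^2 * 15 mod 41 = 5^2 * 15 = 25*15 = 6
  bit 4 = 0: r = r^2 mod 41 = 6^2 = 36
  -> s = B^a = 36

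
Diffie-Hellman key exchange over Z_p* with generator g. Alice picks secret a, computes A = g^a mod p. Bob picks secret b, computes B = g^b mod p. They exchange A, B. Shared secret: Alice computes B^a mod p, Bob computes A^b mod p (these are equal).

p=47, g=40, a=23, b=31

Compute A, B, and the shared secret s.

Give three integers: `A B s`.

Answer: 46 31 46

Derivation:
A = 40^23 mod 47  (bits of 23 = 10111)
  bit 0 = 1: r = r^2 * 40 mod 47 = 1^2 * 40 = 1*40 = 40
  bit 1 = 0: r = r^2 mod 47 = 40^2 = 2
  bit 2 = 1: r = r^2 * 40 mod 47 = 2^2 * 40 = 4*40 = 19
  bit 3 = 1: r = r^2 * 40 mod 47 = 19^2 * 40 = 32*40 = 11
  bit 4 = 1: r = r^2 * 40 mod 47 = 11^2 * 40 = 27*40 = 46
  -> A = 46
B = 40^31 mod 47  (bits of 31 = 11111)
  bit 0 = 1: r = r^2 * 40 mod 47 = 1^2 * 40 = 1*40 = 40
  bit 1 = 1: r = r^2 * 40 mod 47 = 40^2 * 40 = 2*40 = 33
  bit 2 = 1: r = r^2 * 40 mod 47 = 33^2 * 40 = 8*40 = 38
  bit 3 = 1: r = r^2 * 40 mod 47 = 38^2 * 40 = 34*40 = 44
  bit 4 = 1: r = r^2 * 40 mod 47 = 44^2 * 40 = 9*40 = 31
  -> B = 31
s = B^a = 31^23 mod 47  (bits of 23 = 10111)
  bit 0 = 1: r = r^2 * 31 mod 47 = 1^2 * 31 = 1*31 = 31
  bit 1 = 0: r = r^2 mod 47 = 31^2 = 21
  bit 2 = 1: r = r^2 * 31 mod 47 = 21^2 * 31 = 18*31 = 41
  bit 3 = 1: r = r^2 * 31 mod 47 = 41^2 * 31 = 36*31 = 35
  bit 4 = 1: r = r^2 * 31 mod 47 = 35^2 * 31 = 3*31 = 46
  -> s = B^a = 46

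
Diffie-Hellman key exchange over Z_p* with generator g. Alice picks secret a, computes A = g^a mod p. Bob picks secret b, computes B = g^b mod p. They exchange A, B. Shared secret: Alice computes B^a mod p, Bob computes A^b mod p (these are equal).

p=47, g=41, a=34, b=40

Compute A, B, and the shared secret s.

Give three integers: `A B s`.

Answer: 14 25 28

Derivation:
A = 41^34 mod 47  (bits of 34 = 100010)
  bit 0 = 1: r = r^2 * 41 mod 47 = 1^2 * 41 = 1*41 = 41
  bit 1 = 0: r = r^2 mod 47 = 41^2 = 36
  bit 2 = 0: r = r^2 mod 47 = 36^2 = 27
  bit 3 = 0: r = r^2 mod 47 = 27^2 = 24
  bit 4 = 1: r = r^2 * 41 mod 47 = 24^2 * 41 = 12*41 = 22
  bit 5 = 0: r = r^2 mod 47 = 22^2 = 14
  -> A = 14
B = 41^40 mod 47  (bits of 40 = 101000)
  bit 0 = 1: r = r^2 * 41 mod 47 = 1^2 * 41 = 1*41 = 41
  bit 1 = 0: r = r^2 mod 47 = 41^2 = 36
  bit 2 = 1: r = r^2 * 41 mod 47 = 36^2 * 41 = 27*41 = 26
  bit 3 = 0: r = r^2 mod 47 = 26^2 = 18
  bit 4 = 0: r = r^2 mod 47 = 18^2 = 42
  bit 5 = 0: r = r^2 mod 47 = 42^2 = 25
  -> B = 25
s = B^a = 25^34 mod 47  (bits of 34 = 100010)
  bit 0 = 1: r = r^2 * 25 mod 47 = 1^2 * 25 = 1*25 = 25
  bit 1 = 0: r = r^2 mod 47 = 25^2 = 14
  bit 2 = 0: r = r^2 mod 47 = 14^2 = 8
  bit 3 = 0: r = r^2 mod 47 = 8^2 = 17
  bit 4 = 1: r = r^2 * 25 mod 47 = 17^2 * 25 = 7*25 = 34
  bit 5 = 0: r = r^2 mod 47 = 34^2 = 28
  -> s = B^a = 28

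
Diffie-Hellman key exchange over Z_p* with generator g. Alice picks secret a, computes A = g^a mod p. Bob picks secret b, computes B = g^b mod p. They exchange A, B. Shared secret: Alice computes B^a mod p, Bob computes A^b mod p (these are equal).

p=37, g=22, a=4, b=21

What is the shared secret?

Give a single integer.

Answer: 26

Derivation:
A = 22^4 mod 37  (bits of 4 = 100)
  bit 0 = 1: r = r^2 * 22 mod 37 = 1^2 * 22 = 1*22 = 22
  bit 1 = 0: r = r^2 mod 37 = 22^2 = 3
  bit 2 = 0: r = r^2 mod 37 = 3^2 = 9
  -> A = 9
B = 22^21 mod 37  (bits of 21 = 10101)
  bit 0 = 1: r = r^2 * 22 mod 37 = 1^2 * 22 = 1*22 = 22
  bit 1 = 0: r = r^2 mod 37 = 22^2 = 3
  bit 2 = 1: r = r^2 * 22 mod 37 = 3^2 * 22 = 9*22 = 13
  bit 3 = 0: r = r^2 mod 37 = 13^2 = 21
  bit 4 = 1: r = r^2 * 22 mod 37 = 21^2 * 22 = 34*22 = 8
  -> B = 8
s = B^a = 8^4 mod 37  (bits of 4 = 100)
  bit 0 = 1: r = r^2 * 8 mod 37 = 1^2 * 8 = 1*8 = 8
  bit 1 = 0: r = r^2 mod 37 = 8^2 = 27
  bit 2 = 0: r = r^2 mod 37 = 27^2 = 26
  -> s = B^a = 26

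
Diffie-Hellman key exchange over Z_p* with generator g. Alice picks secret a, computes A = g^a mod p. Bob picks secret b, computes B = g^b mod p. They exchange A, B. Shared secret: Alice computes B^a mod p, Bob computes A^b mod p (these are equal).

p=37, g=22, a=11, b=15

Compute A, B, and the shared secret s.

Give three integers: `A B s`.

Answer: 18 14 8

Derivation:
A = 22^11 mod 37  (bits of 11 = 1011)
  bit 0 = 1: r = r^2 * 22 mod 37 = 1^2 * 22 = 1*22 = 22
  bit 1 = 0: r = r^2 mod 37 = 22^2 = 3
  bit 2 = 1: r = r^2 * 22 mod 37 = 3^2 * 22 = 9*22 = 13
  bit 3 = 1: r = r^2 * 22 mod 37 = 13^2 * 22 = 21*22 = 18
  -> A = 18
B = 22^15 mod 37  (bits of 15 = 1111)
  bit 0 = 1: r = r^2 * 22 mod 37 = 1^2 * 22 = 1*22 = 22
  bit 1 = 1: r = r^2 * 22 mod 37 = 22^2 * 22 = 3*22 = 29
  bit 2 = 1: r = r^2 * 22 mod 37 = 29^2 * 22 = 27*22 = 2
  bit 3 = 1: r = r^2 * 22 mod 37 = 2^2 * 22 = 4*22 = 14
  -> B = 14
s = B^a = 14^11 mod 37  (bits of 11 = 1011)
  bit 0 = 1: r = r^2 * 14 mod 37 = 1^2 * 14 = 1*14 = 14
  bit 1 = 0: r = r^2 mod 37 = 14^2 = 11
  bit 2 = 1: r = r^2 * 14 mod 37 = 11^2 * 14 = 10*14 = 29
  bit 3 = 1: r = r^2 * 14 mod 37 = 29^2 * 14 = 27*14 = 8
  -> s = B^a = 8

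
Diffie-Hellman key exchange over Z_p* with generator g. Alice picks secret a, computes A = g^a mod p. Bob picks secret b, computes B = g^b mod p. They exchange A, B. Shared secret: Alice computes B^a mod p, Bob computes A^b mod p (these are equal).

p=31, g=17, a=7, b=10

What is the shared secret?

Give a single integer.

A = 17^7 mod 31  (bits of 7 = 111)
  bit 0 = 1: r = r^2 * 17 mod 31 = 1^2 * 17 = 1*17 = 17
  bit 1 = 1: r = r^2 * 17 mod 31 = 17^2 * 17 = 10*17 = 15
  bit 2 = 1: r = r^2 * 17 mod 31 = 15^2 * 17 = 8*17 = 12
  -> A = 12
B = 17^10 mod 31  (bits of 10 = 1010)
  bit 0 = 1: r = r^2 * 17 mod 31 = 1^2 * 17 = 1*17 = 17
  bit 1 = 0: r = r^2 mod 31 = 17^2 = 10
  bit 2 = 1: r = r^2 * 17 mod 31 = 10^2 * 17 = 7*17 = 26
  bit 3 = 0: r = r^2 mod 31 = 26^2 = 25
  -> B = 25
s = B^a = 25^7 mod 31  (bits of 7 = 111)
  bit 0 = 1: r = r^2 * 25 mod 31 = 1^2 * 25 = 1*25 = 25
  bit 1 = 1: r = r^2 * 25 mod 31 = 25^2 * 25 = 5*25 = 1
  bit 2 = 1: r = r^2 * 25 mod 31 = 1^2 * 25 = 1*25 = 25
  -> s = B^a = 25

Answer: 25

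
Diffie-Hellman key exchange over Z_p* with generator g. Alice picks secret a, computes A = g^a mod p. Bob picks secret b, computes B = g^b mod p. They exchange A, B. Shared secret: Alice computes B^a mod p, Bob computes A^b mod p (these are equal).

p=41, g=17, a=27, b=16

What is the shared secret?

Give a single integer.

A = 17^27 mod 41  (bits of 27 = 11011)
  bit 0 = 1: r = r^2 * 17 mod 41 = 1^2 * 17 = 1*17 = 17
  bit 1 = 1: r = r^2 * 17 mod 41 = 17^2 * 17 = 2*17 = 34
  bit 2 = 0: r = r^2 mod 41 = 34^2 = 8
  bit 3 = 1: r = r^2 * 17 mod 41 = 8^2 * 17 = 23*17 = 22
  bit 4 = 1: r = r^2 * 17 mod 41 = 22^2 * 17 = 33*17 = 28
  -> A = 28
B = 17^16 mod 41  (bits of 16 = 10000)
  bit 0 = 1: r = r^2 * 17 mod 41 = 1^2 * 17 = 1*17 = 17
  bit 1 = 0: r = r^2 mod 41 = 17^2 = 2
  bit 2 = 0: r = r^2 mod 41 = 2^2 = 4
  bit 3 = 0: r = r^2 mod 41 = 4^2 = 16
  bit 4 = 0: r = r^2 mod 41 = 16^2 = 10
  -> B = 10
s = B^a = 10^27 mod 41  (bits of 27 = 11011)
  bit 0 = 1: r = r^2 * 10 mod 41 = 1^2 * 10 = 1*10 = 10
  bit 1 = 1: r = r^2 * 10 mod 41 = 10^2 * 10 = 18*10 = 16
  bit 2 = 0: r = r^2 mod 41 = 16^2 = 10
  bit 3 = 1: r = r^2 * 10 mod 41 = 10^2 * 10 = 18*10 = 16
  bit 4 = 1: r = r^2 * 10 mod 41 = 16^2 * 10 = 10*10 = 18
  -> s = B^a = 18

Answer: 18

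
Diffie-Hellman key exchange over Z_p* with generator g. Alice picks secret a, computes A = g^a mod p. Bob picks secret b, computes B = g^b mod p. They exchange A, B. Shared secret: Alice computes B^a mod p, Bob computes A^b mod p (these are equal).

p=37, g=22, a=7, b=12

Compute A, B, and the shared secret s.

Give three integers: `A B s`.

A = 22^7 mod 37  (bits of 7 = 111)
  bit 0 = 1: r = r^2 * 22 mod 37 = 1^2 * 22 = 1*22 = 22
  bit 1 = 1: r = r^2 * 22 mod 37 = 22^2 * 22 = 3*22 = 29
  bit 2 = 1: r = r^2 * 22 mod 37 = 29^2 * 22 = 27*22 = 2
  -> A = 2
B = 22^12 mod 37  (bits of 12 = 1100)
  bit 0 = 1: r = r^2 * 22 mod 37 = 1^2 * 22 = 1*22 = 22
  bit 1 = 1: r = r^2 * 22 mod 37 = 22^2 * 22 = 3*22 = 29
  bit 2 = 0: r = r^2 mod 37 = 29^2 = 27
  bit 3 = 0: r = r^2 mod 37 = 27^2 = 26
  -> B = 26
s = B^a = 26^7 mod 37  (bits of 7 = 111)
  bit 0 = 1: r = r^2 * 26 mod 37 = 1^2 * 26 = 1*26 = 26
  bit 1 = 1: r = r^2 * 26 mod 37 = 26^2 * 26 = 10*26 = 1
  bit 2 = 1: r = r^2 * 26 mod 37 = 1^2 * 26 = 1*26 = 26
  -> s = B^a = 26

Answer: 2 26 26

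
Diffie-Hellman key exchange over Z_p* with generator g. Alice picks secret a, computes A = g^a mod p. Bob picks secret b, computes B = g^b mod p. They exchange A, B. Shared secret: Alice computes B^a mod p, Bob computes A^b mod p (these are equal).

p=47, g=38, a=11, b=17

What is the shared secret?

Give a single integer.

A = 38^11 mod 47  (bits of 11 = 1011)
  bit 0 = 1: r = r^2 * 38 mod 47 = 1^2 * 38 = 1*38 = 38
  bit 1 = 0: r = r^2 mod 47 = 38^2 = 34
  bit 2 = 1: r = r^2 * 38 mod 47 = 34^2 * 38 = 28*38 = 30
  bit 3 = 1: r = r^2 * 38 mod 47 = 30^2 * 38 = 7*38 = 31
  -> A = 31
B = 38^17 mod 47  (bits of 17 = 10001)
  bit 0 = 1: r = r^2 * 38 mod 47 = 1^2 * 38 = 1*38 = 38
  bit 1 = 0: r = r^2 mod 47 = 38^2 = 34
  bit 2 = 0: r = r^2 mod 47 = 34^2 = 28
  bit 3 = 0: r = r^2 mod 47 = 28^2 = 32
  bit 4 = 1: r = r^2 * 38 mod 47 = 32^2 * 38 = 37*38 = 43
  -> B = 43
s = B^a = 43^11 mod 47  (bits of 11 = 1011)
  bit 0 = 1: r = r^2 * 43 mod 47 = 1^2 * 43 = 1*43 = 43
  bit 1 = 0: r = r^2 mod 47 = 43^2 = 16
  bit 2 = 1: r = r^2 * 43 mod 47 = 16^2 * 43 = 21*43 = 10
  bit 3 = 1: r = r^2 * 43 mod 47 = 10^2 * 43 = 6*43 = 23
  -> s = B^a = 23

Answer: 23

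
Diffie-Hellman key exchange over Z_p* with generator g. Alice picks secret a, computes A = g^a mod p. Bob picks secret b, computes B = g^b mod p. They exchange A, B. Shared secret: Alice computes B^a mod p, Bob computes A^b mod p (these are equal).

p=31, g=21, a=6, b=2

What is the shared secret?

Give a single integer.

Answer: 4

Derivation:
A = 21^6 mod 31  (bits of 6 = 110)
  bit 0 = 1: r = r^2 * 21 mod 31 = 1^2 * 21 = 1*21 = 21
  bit 1 = 1: r = r^2 * 21 mod 31 = 21^2 * 21 = 7*21 = 23
  bit 2 = 0: r = r^2 mod 31 = 23^2 = 2
  -> A = 2
B = 21^2 mod 31  (bits of 2 = 10)
  bit 0 = 1: r = r^2 * 21 mod 31 = 1^2 * 21 = 1*21 = 21
  bit 1 = 0: r = r^2 mod 31 = 21^2 = 7
  -> B = 7
s = B^a = 7^6 mod 31  (bits of 6 = 110)
  bit 0 = 1: r = r^2 * 7 mod 31 = 1^2 * 7 = 1*7 = 7
  bit 1 = 1: r = r^2 * 7 mod 31 = 7^2 * 7 = 18*7 = 2
  bit 2 = 0: r = r^2 mod 31 = 2^2 = 4
  -> s = B^a = 4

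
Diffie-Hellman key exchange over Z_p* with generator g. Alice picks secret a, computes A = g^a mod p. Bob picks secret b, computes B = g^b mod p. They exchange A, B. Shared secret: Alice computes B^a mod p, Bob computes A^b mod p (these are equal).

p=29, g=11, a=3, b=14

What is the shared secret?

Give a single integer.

Answer: 28

Derivation:
A = 11^3 mod 29  (bits of 3 = 11)
  bit 0 = 1: r = r^2 * 11 mod 29 = 1^2 * 11 = 1*11 = 11
  bit 1 = 1: r = r^2 * 11 mod 29 = 11^2 * 11 = 5*11 = 26
  -> A = 26
B = 11^14 mod 29  (bits of 14 = 1110)
  bit 0 = 1: r = r^2 * 11 mod 29 = 1^2 * 11 = 1*11 = 11
  bit 1 = 1: r = r^2 * 11 mod 29 = 11^2 * 11 = 5*11 = 26
  bit 2 = 1: r = r^2 * 11 mod 29 = 26^2 * 11 = 9*11 = 12
  bit 3 = 0: r = r^2 mod 29 = 12^2 = 28
  -> B = 28
s = B^a = 28^3 mod 29  (bits of 3 = 11)
  bit 0 = 1: r = r^2 * 28 mod 29 = 1^2 * 28 = 1*28 = 28
  bit 1 = 1: r = r^2 * 28 mod 29 = 28^2 * 28 = 1*28 = 28
  -> s = B^a = 28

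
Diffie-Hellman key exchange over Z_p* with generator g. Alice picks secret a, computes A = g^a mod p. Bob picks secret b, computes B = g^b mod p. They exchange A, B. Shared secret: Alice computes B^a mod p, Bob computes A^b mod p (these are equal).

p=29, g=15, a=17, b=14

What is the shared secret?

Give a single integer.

A = 15^17 mod 29  (bits of 17 = 10001)
  bit 0 = 1: r = r^2 * 15 mod 29 = 1^2 * 15 = 1*15 = 15
  bit 1 = 0: r = r^2 mod 29 = 15^2 = 22
  bit 2 = 0: r = r^2 mod 29 = 22^2 = 20
  bit 3 = 0: r = r^2 mod 29 = 20^2 = 23
  bit 4 = 1: r = r^2 * 15 mod 29 = 23^2 * 15 = 7*15 = 18
  -> A = 18
B = 15^14 mod 29  (bits of 14 = 1110)
  bit 0 = 1: r = r^2 * 15 mod 29 = 1^2 * 15 = 1*15 = 15
  bit 1 = 1: r = r^2 * 15 mod 29 = 15^2 * 15 = 22*15 = 11
  bit 2 = 1: r = r^2 * 15 mod 29 = 11^2 * 15 = 5*15 = 17
  bit 3 = 0: r = r^2 mod 29 = 17^2 = 28
  -> B = 28
s = B^a = 28^17 mod 29  (bits of 17 = 10001)
  bit 0 = 1: r = r^2 * 28 mod 29 = 1^2 * 28 = 1*28 = 28
  bit 1 = 0: r = r^2 mod 29 = 28^2 = 1
  bit 2 = 0: r = r^2 mod 29 = 1^2 = 1
  bit 3 = 0: r = r^2 mod 29 = 1^2 = 1
  bit 4 = 1: r = r^2 * 28 mod 29 = 1^2 * 28 = 1*28 = 28
  -> s = B^a = 28

Answer: 28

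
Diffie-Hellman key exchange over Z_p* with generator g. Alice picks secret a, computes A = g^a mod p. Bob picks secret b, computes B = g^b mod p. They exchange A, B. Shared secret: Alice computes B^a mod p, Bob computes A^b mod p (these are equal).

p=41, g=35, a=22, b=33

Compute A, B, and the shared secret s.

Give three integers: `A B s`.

Answer: 5 24 39

Derivation:
A = 35^22 mod 41  (bits of 22 = 10110)
  bit 0 = 1: r = r^2 * 35 mod 41 = 1^2 * 35 = 1*35 = 35
  bit 1 = 0: r = r^2 mod 41 = 35^2 = 36
  bit 2 = 1: r = r^2 * 35 mod 41 = 36^2 * 35 = 25*35 = 14
  bit 3 = 1: r = r^2 * 35 mod 41 = 14^2 * 35 = 32*35 = 13
  bit 4 = 0: r = r^2 mod 41 = 13^2 = 5
  -> A = 5
B = 35^33 mod 41  (bits of 33 = 100001)
  bit 0 = 1: r = r^2 * 35 mod 41 = 1^2 * 35 = 1*35 = 35
  bit 1 = 0: r = r^2 mod 41 = 35^2 = 36
  bit 2 = 0: r = r^2 mod 41 = 36^2 = 25
  bit 3 = 0: r = r^2 mod 41 = 25^2 = 10
  bit 4 = 0: r = r^2 mod 41 = 10^2 = 18
  bit 5 = 1: r = r^2 * 35 mod 41 = 18^2 * 35 = 37*35 = 24
  -> B = 24
s = B^a = 24^22 mod 41  (bits of 22 = 10110)
  bit 0 = 1: r = r^2 * 24 mod 41 = 1^2 * 24 = 1*24 = 24
  bit 1 = 0: r = r^2 mod 41 = 24^2 = 2
  bit 2 = 1: r = r^2 * 24 mod 41 = 2^2 * 24 = 4*24 = 14
  bit 3 = 1: r = r^2 * 24 mod 41 = 14^2 * 24 = 32*24 = 30
  bit 4 = 0: r = r^2 mod 41 = 30^2 = 39
  -> s = B^a = 39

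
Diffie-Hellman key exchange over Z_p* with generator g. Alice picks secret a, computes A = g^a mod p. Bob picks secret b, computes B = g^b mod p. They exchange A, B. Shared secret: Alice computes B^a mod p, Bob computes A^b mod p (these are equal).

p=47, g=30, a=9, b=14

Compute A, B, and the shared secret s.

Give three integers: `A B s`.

Answer: 26 9 6

Derivation:
A = 30^9 mod 47  (bits of 9 = 1001)
  bit 0 = 1: r = r^2 * 30 mod 47 = 1^2 * 30 = 1*30 = 30
  bit 1 = 0: r = r^2 mod 47 = 30^2 = 7
  bit 2 = 0: r = r^2 mod 47 = 7^2 = 2
  bit 3 = 1: r = r^2 * 30 mod 47 = 2^2 * 30 = 4*30 = 26
  -> A = 26
B = 30^14 mod 47  (bits of 14 = 1110)
  bit 0 = 1: r = r^2 * 30 mod 47 = 1^2 * 30 = 1*30 = 30
  bit 1 = 1: r = r^2 * 30 mod 47 = 30^2 * 30 = 7*30 = 22
  bit 2 = 1: r = r^2 * 30 mod 47 = 22^2 * 30 = 14*30 = 44
  bit 3 = 0: r = r^2 mod 47 = 44^2 = 9
  -> B = 9
s = B^a = 9^9 mod 47  (bits of 9 = 1001)
  bit 0 = 1: r = r^2 * 9 mod 47 = 1^2 * 9 = 1*9 = 9
  bit 1 = 0: r = r^2 mod 47 = 9^2 = 34
  bit 2 = 0: r = r^2 mod 47 = 34^2 = 28
  bit 3 = 1: r = r^2 * 9 mod 47 = 28^2 * 9 = 32*9 = 6
  -> s = B^a = 6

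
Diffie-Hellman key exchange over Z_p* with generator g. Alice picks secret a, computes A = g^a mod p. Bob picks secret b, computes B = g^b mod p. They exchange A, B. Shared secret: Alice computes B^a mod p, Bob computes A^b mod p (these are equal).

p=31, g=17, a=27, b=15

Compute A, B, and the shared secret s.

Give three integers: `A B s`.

Answer: 29 30 30

Derivation:
A = 17^27 mod 31  (bits of 27 = 11011)
  bit 0 = 1: r = r^2 * 17 mod 31 = 1^2 * 17 = 1*17 = 17
  bit 1 = 1: r = r^2 * 17 mod 31 = 17^2 * 17 = 10*17 = 15
  bit 2 = 0: r = r^2 mod 31 = 15^2 = 8
  bit 3 = 1: r = r^2 * 17 mod 31 = 8^2 * 17 = 2*17 = 3
  bit 4 = 1: r = r^2 * 17 mod 31 = 3^2 * 17 = 9*17 = 29
  -> A = 29
B = 17^15 mod 31  (bits of 15 = 1111)
  bit 0 = 1: r = r^2 * 17 mod 31 = 1^2 * 17 = 1*17 = 17
  bit 1 = 1: r = r^2 * 17 mod 31 = 17^2 * 17 = 10*17 = 15
  bit 2 = 1: r = r^2 * 17 mod 31 = 15^2 * 17 = 8*17 = 12
  bit 3 = 1: r = r^2 * 17 mod 31 = 12^2 * 17 = 20*17 = 30
  -> B = 30
s = B^a = 30^27 mod 31  (bits of 27 = 11011)
  bit 0 = 1: r = r^2 * 30 mod 31 = 1^2 * 30 = 1*30 = 30
  bit 1 = 1: r = r^2 * 30 mod 31 = 30^2 * 30 = 1*30 = 30
  bit 2 = 0: r = r^2 mod 31 = 30^2 = 1
  bit 3 = 1: r = r^2 * 30 mod 31 = 1^2 * 30 = 1*30 = 30
  bit 4 = 1: r = r^2 * 30 mod 31 = 30^2 * 30 = 1*30 = 30
  -> s = B^a = 30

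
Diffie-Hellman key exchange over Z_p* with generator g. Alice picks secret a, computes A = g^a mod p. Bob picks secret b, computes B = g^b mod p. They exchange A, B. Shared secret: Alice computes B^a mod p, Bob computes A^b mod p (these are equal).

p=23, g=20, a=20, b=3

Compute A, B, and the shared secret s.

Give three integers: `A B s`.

Answer: 18 19 13

Derivation:
A = 20^20 mod 23  (bits of 20 = 10100)
  bit 0 = 1: r = r^2 * 20 mod 23 = 1^2 * 20 = 1*20 = 20
  bit 1 = 0: r = r^2 mod 23 = 20^2 = 9
  bit 2 = 1: r = r^2 * 20 mod 23 = 9^2 * 20 = 12*20 = 10
  bit 3 = 0: r = r^2 mod 23 = 10^2 = 8
  bit 4 = 0: r = r^2 mod 23 = 8^2 = 18
  -> A = 18
B = 20^3 mod 23  (bits of 3 = 11)
  bit 0 = 1: r = r^2 * 20 mod 23 = 1^2 * 20 = 1*20 = 20
  bit 1 = 1: r = r^2 * 20 mod 23 = 20^2 * 20 = 9*20 = 19
  -> B = 19
s = B^a = 19^20 mod 23  (bits of 20 = 10100)
  bit 0 = 1: r = r^2 * 19 mod 23 = 1^2 * 19 = 1*19 = 19
  bit 1 = 0: r = r^2 mod 23 = 19^2 = 16
  bit 2 = 1: r = r^2 * 19 mod 23 = 16^2 * 19 = 3*19 = 11
  bit 3 = 0: r = r^2 mod 23 = 11^2 = 6
  bit 4 = 0: r = r^2 mod 23 = 6^2 = 13
  -> s = B^a = 13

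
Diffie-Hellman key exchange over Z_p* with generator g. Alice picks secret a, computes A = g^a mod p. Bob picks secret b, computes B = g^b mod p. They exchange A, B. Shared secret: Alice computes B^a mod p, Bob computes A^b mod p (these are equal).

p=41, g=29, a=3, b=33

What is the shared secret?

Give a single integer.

A = 29^3 mod 41  (bits of 3 = 11)
  bit 0 = 1: r = r^2 * 29 mod 41 = 1^2 * 29 = 1*29 = 29
  bit 1 = 1: r = r^2 * 29 mod 41 = 29^2 * 29 = 21*29 = 35
  -> A = 35
B = 29^33 mod 41  (bits of 33 = 100001)
  bit 0 = 1: r = r^2 * 29 mod 41 = 1^2 * 29 = 1*29 = 29
  bit 1 = 0: r = r^2 mod 41 = 29^2 = 21
  bit 2 = 0: r = r^2 mod 41 = 21^2 = 31
  bit 3 = 0: r = r^2 mod 41 = 31^2 = 18
  bit 4 = 0: r = r^2 mod 41 = 18^2 = 37
  bit 5 = 1: r = r^2 * 29 mod 41 = 37^2 * 29 = 16*29 = 13
  -> B = 13
s = B^a = 13^3 mod 41  (bits of 3 = 11)
  bit 0 = 1: r = r^2 * 13 mod 41 = 1^2 * 13 = 1*13 = 13
  bit 1 = 1: r = r^2 * 13 mod 41 = 13^2 * 13 = 5*13 = 24
  -> s = B^a = 24

Answer: 24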